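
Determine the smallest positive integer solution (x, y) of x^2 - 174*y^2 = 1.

(x, y) = (1451, 110)

First expand sqrt(174) as a continued fraction. With x_i = (sqrt(174) + m_i)/d_i and (m_0, d_0) = (0, 1): a_0 = floor(sqrt(174)) = 13, since 13^2 = 169 <= 174 < 196 = 14^2.
Iterate m_{i+1} = d_i*a_i - m_i, d_{i+1} = (174 - m_{i+1}^2)/d_i, a_{i+1} = floor((a_0 + m_{i+1})/d_{i+1}):
  m_1 = 1*13 - 0 = 13, d_1 = (174 - 13^2)/1 = 5/1 = 5, a_1 = floor((13 + 13)/5) = 5.
  m_2 = 5*5 - 13 = 12, d_2 = (174 - 12^2)/5 = 30/5 = 6, a_2 = floor((13 + 12)/6) = 4.
  m_3 = 6*4 - 12 = 12, d_3 = (174 - 12^2)/6 = 30/6 = 5, a_3 = floor((13 + 12)/5) = 5.
  m_4 = 5*5 - 12 = 13, d_4 = (174 - 13^2)/5 = 5/5 = 1, a_4 = floor((13 + 13)/1) = 26.
  m_5 = 1*26 - 13 = 13, d_5 = (174 - 13^2)/1 = 5/1 = 5: (m_5, d_5) = (m_1, d_1) = (13, 5), so from here the quotients repeat a_1, ..., a_4; the period length is 4.
So sqrt(174) = [13; (5, 4, 5, 26)] with period length k = 4.
k is even, so the fundamental solution of x^2 - 174y^2 = 1 is (p_{k-1}, q_{k-1}) = (p_3, q_3); compute convergents through index 3.
Convergents (p_i = a_i*p_{i-1} + p_{i-2}, q_i = a_i*q_{i-1} + q_{i-2} with p_{-2}=0, p_{-1}=1, q_{-2}=1, q_{-1}=0):
  i=0: a_0=13, p_0 = 13*1 + 0 = 13, q_0 = 13*0 + 1 = 1.
  i=1: a_1=5, p_1 = 5*13 + 1 = 66, q_1 = 5*1 + 0 = 5.
  i=2: a_2=4, p_2 = 4*66 + 13 = 277, q_2 = 4*5 + 1 = 21.
  i=3: a_3=5, p_3 = 5*277 + 66 = 1451, q_3 = 5*21 + 5 = 110.
Check: 1451^2 - 174*110^2 = 2105401 - 2105400 = 1, so (x, y) = (1451, 110) solves the equation, and by the theorem it is the least positive solution.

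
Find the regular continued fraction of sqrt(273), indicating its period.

[16; (1, 1, 10, 1, 1, 32)]

Write x_i = (sqrt(273) + m_i)/d_i with (m_0, d_0) = (0, 1). a_0 = floor(sqrt(273)) = 16, since 16^2 = 256 <= 273 < 289 = 17^2.
Iterate m_{i+1} = d_i*a_i - m_i, d_{i+1} = (273 - m_{i+1}^2)/d_i, a_{i+1} = floor((a_0 + m_{i+1})/d_{i+1}):
  m_1 = 1*16 - 0 = 16, d_1 = (273 - 16^2)/1 = 17/1 = 17, a_1 = floor((16 + 16)/17) = 1.
  m_2 = 17*1 - 16 = 1, d_2 = (273 - 1^2)/17 = 272/17 = 16, a_2 = floor((16 + 1)/16) = 1.
  m_3 = 16*1 - 1 = 15, d_3 = (273 - 15^2)/16 = 48/16 = 3, a_3 = floor((16 + 15)/3) = 10.
  m_4 = 3*10 - 15 = 15, d_4 = (273 - 15^2)/3 = 48/3 = 16, a_4 = floor((16 + 15)/16) = 1.
  m_5 = 16*1 - 15 = 1, d_5 = (273 - 1^2)/16 = 272/16 = 17, a_5 = floor((16 + 1)/17) = 1.
  m_6 = 17*1 - 1 = 16, d_6 = (273 - 16^2)/17 = 17/17 = 1, a_6 = floor((16 + 16)/1) = 32.
  m_7 = 1*32 - 16 = 16, d_7 = (273 - 16^2)/1 = 17/1 = 17: (m_7, d_7) = (m_1, d_1) = (16, 17), so from here the quotients repeat a_1, ..., a_6; the period length is 6.
Hence the expansion of sqrt(273) is a_0 = 16 followed by the repeating block 1, 1, 10, 1, 1, 32 (period 6).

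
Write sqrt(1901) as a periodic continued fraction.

Write x_i = (sqrt(1901) + m_i)/d_i with (m_0, d_0) = (0, 1). a_0 = floor(sqrt(1901)) = 43, since 43^2 = 1849 <= 1901 < 1936 = 44^2.
Iterate m_{i+1} = d_i*a_i - m_i, d_{i+1} = (1901 - m_{i+1}^2)/d_i, a_{i+1} = floor((a_0 + m_{i+1})/d_{i+1}):
  m_1 = 1*43 - 0 = 43, d_1 = (1901 - 43^2)/1 = 52/1 = 52, a_1 = floor((43 + 43)/52) = 1.
  m_2 = 52*1 - 43 = 9, d_2 = (1901 - 9^2)/52 = 1820/52 = 35, a_2 = floor((43 + 9)/35) = 1.
  m_3 = 35*1 - 9 = 26, d_3 = (1901 - 26^2)/35 = 1225/35 = 35, a_3 = floor((43 + 26)/35) = 1.
  m_4 = 35*1 - 26 = 9, d_4 = (1901 - 9^2)/35 = 1820/35 = 52, a_4 = floor((43 + 9)/52) = 1.
  m_5 = 52*1 - 9 = 43, d_5 = (1901 - 43^2)/52 = 52/52 = 1, a_5 = floor((43 + 43)/1) = 86.
  m_6 = 1*86 - 43 = 43, d_6 = (1901 - 43^2)/1 = 52/1 = 52: (m_6, d_6) = (m_1, d_1) = (43, 52), so from here the quotients repeat a_1, ..., a_5; the period length is 5.
Hence the expansion of sqrt(1901) is a_0 = 43 followed by the repeating block 1, 1, 1, 1, 86 (period 5).

[43; (1, 1, 1, 1, 86)]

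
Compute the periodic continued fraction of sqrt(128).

[11; (3, 5, 3, 22)]

Write x_i = (sqrt(128) + m_i)/d_i with (m_0, d_0) = (0, 1). a_0 = floor(sqrt(128)) = 11, since 11^2 = 121 <= 128 < 144 = 12^2.
Iterate m_{i+1} = d_i*a_i - m_i, d_{i+1} = (128 - m_{i+1}^2)/d_i, a_{i+1} = floor((a_0 + m_{i+1})/d_{i+1}):
  m_1 = 1*11 - 0 = 11, d_1 = (128 - 11^2)/1 = 7/1 = 7, a_1 = floor((11 + 11)/7) = 3.
  m_2 = 7*3 - 11 = 10, d_2 = (128 - 10^2)/7 = 28/7 = 4, a_2 = floor((11 + 10)/4) = 5.
  m_3 = 4*5 - 10 = 10, d_3 = (128 - 10^2)/4 = 28/4 = 7, a_3 = floor((11 + 10)/7) = 3.
  m_4 = 7*3 - 10 = 11, d_4 = (128 - 11^2)/7 = 7/7 = 1, a_4 = floor((11 + 11)/1) = 22.
  m_5 = 1*22 - 11 = 11, d_5 = (128 - 11^2)/1 = 7/1 = 7: (m_5, d_5) = (m_1, d_1) = (11, 7), so from here the quotients repeat a_1, ..., a_4; the period length is 4.
Hence the expansion of sqrt(128) is a_0 = 11 followed by the repeating block 3, 5, 3, 22 (period 4).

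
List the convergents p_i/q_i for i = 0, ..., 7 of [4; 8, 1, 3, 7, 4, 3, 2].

Using the convergent recurrence p_i = a_i*p_{i-1} + p_{i-2}, q_i = a_i*q_{i-1} + q_{i-2} with p_{-2}=0, p_{-1}=1, q_{-2}=1, q_{-1}=0:
  i=0: a_0=4, p_0 = 4*1 + 0 = 4, q_0 = 4*0 + 1 = 1.
  i=1: a_1=8, p_1 = 8*4 + 1 = 33, q_1 = 8*1 + 0 = 8.
  i=2: a_2=1, p_2 = 1*33 + 4 = 37, q_2 = 1*8 + 1 = 9.
  i=3: a_3=3, p_3 = 3*37 + 33 = 144, q_3 = 3*9 + 8 = 35.
  i=4: a_4=7, p_4 = 7*144 + 37 = 1045, q_4 = 7*35 + 9 = 254.
  i=5: a_5=4, p_5 = 4*1045 + 144 = 4324, q_5 = 4*254 + 35 = 1051.
  i=6: a_6=3, p_6 = 3*4324 + 1045 = 14017, q_6 = 3*1051 + 254 = 3407.
  i=7: a_7=2, p_7 = 2*14017 + 4324 = 32358, q_7 = 2*3407 + 1051 = 7865.

4/1, 33/8, 37/9, 144/35, 1045/254, 4324/1051, 14017/3407, 32358/7865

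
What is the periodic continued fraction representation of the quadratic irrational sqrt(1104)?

Write x_i = (sqrt(1104) + m_i)/d_i with (m_0, d_0) = (0, 1). a_0 = floor(sqrt(1104)) = 33, since 33^2 = 1089 <= 1104 < 1156 = 34^2.
Iterate m_{i+1} = d_i*a_i - m_i, d_{i+1} = (1104 - m_{i+1}^2)/d_i, a_{i+1} = floor((a_0 + m_{i+1})/d_{i+1}):
  m_1 = 1*33 - 0 = 33, d_1 = (1104 - 33^2)/1 = 15/1 = 15, a_1 = floor((33 + 33)/15) = 4.
  m_2 = 15*4 - 33 = 27, d_2 = (1104 - 27^2)/15 = 375/15 = 25, a_2 = floor((33 + 27)/25) = 2.
  m_3 = 25*2 - 27 = 23, d_3 = (1104 - 23^2)/25 = 575/25 = 23, a_3 = floor((33 + 23)/23) = 2.
  m_4 = 23*2 - 23 = 23, d_4 = (1104 - 23^2)/23 = 575/23 = 25, a_4 = floor((33 + 23)/25) = 2.
  m_5 = 25*2 - 23 = 27, d_5 = (1104 - 27^2)/25 = 375/25 = 15, a_5 = floor((33 + 27)/15) = 4.
  m_6 = 15*4 - 27 = 33, d_6 = (1104 - 33^2)/15 = 15/15 = 1, a_6 = floor((33 + 33)/1) = 66.
  m_7 = 1*66 - 33 = 33, d_7 = (1104 - 33^2)/1 = 15/1 = 15: (m_7, d_7) = (m_1, d_1) = (33, 15), so from here the quotients repeat a_1, ..., a_6; the period length is 6.
Hence the expansion of sqrt(1104) is a_0 = 33 followed by the repeating block 4, 2, 2, 2, 4, 66 (period 6).

[33; (4, 2, 2, 2, 4, 66)]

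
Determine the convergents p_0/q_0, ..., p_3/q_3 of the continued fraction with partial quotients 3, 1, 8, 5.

Using the convergent recurrence p_i = a_i*p_{i-1} + p_{i-2}, q_i = a_i*q_{i-1} + q_{i-2} with p_{-2}=0, p_{-1}=1, q_{-2}=1, q_{-1}=0:
  i=0: a_0=3, p_0 = 3*1 + 0 = 3, q_0 = 3*0 + 1 = 1.
  i=1: a_1=1, p_1 = 1*3 + 1 = 4, q_1 = 1*1 + 0 = 1.
  i=2: a_2=8, p_2 = 8*4 + 3 = 35, q_2 = 8*1 + 1 = 9.
  i=3: a_3=5, p_3 = 5*35 + 4 = 179, q_3 = 5*9 + 1 = 46.

3/1, 4/1, 35/9, 179/46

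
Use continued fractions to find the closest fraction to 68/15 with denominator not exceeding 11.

50/11

Expand x = 68/15 as a continued fraction with the Euclidean algorithm:
  68 = 4*15 + 8, so a_0 = 4.
  15 = 1*8 + 7, so a_1 = 1.
  8 = 1*7 + 1, so a_2 = 1.
  7 = 7*1 + 0, so a_3 = 7.
so x = [4; 1, 1, 7].
Convergents (p_i = a_i*p_{i-1} + p_{i-2}, q_i = a_i*q_{i-1} + q_{i-2} with p_{-2}=0, p_{-1}=1, q_{-2}=1, q_{-1}=0), until the denominator exceeds 11:
  i=0: a_0=4, p_0 = 4*1 + 0 = 4, q_0 = 4*0 + 1 = 1.
  i=1: a_1=1, p_1 = 1*4 + 1 = 5, q_1 = 1*1 + 0 = 1.
  i=2: a_2=1, p_2 = 1*5 + 4 = 9, q_2 = 1*1 + 1 = 2.
  i=3: a_3=7, p_3 = 7*9 + 5 = 68, q_3 = 7*2 + 1 = 15.
q_3 = 15 > 11, so the last convergent with denominator <= 11 is p_2/q_2 = 9/2.
The closest fraction with denominator <= 11 is either p_2/q_2 or the intermediate fraction (k*p_2 + p_1)/(k*q_2 + q_1) with the largest k >= 1 whose denominator stays <= 11; these approach x as k grows, and every other convergent or intermediate fraction in range is farther away.
Largest k: floor((11 - q_1)/q_2) = floor((11 - 1)/2) = 5.
That gives (5*9 + 5)/(5*2 + 1) = 50/11.
Compare the errors: |x - 9/2| = |68*2 - 9*15|/(15*2) = 1/30, and |x - 50/11| = |68*11 - 50*15|/(15*11) = 2/165.
Cross-multiplying, 2*30 = 60 < 165 = 1*165, so 2/165 is smaller: the intermediate fraction 50/11 is closer to x than 9/2.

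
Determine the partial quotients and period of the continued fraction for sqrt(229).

Write x_i = (sqrt(229) + m_i)/d_i with (m_0, d_0) = (0, 1). a_0 = floor(sqrt(229)) = 15, since 15^2 = 225 <= 229 < 256 = 16^2.
Iterate m_{i+1} = d_i*a_i - m_i, d_{i+1} = (229 - m_{i+1}^2)/d_i, a_{i+1} = floor((a_0 + m_{i+1})/d_{i+1}):
  m_1 = 1*15 - 0 = 15, d_1 = (229 - 15^2)/1 = 4/1 = 4, a_1 = floor((15 + 15)/4) = 7.
  m_2 = 4*7 - 15 = 13, d_2 = (229 - 13^2)/4 = 60/4 = 15, a_2 = floor((15 + 13)/15) = 1.
  m_3 = 15*1 - 13 = 2, d_3 = (229 - 2^2)/15 = 225/15 = 15, a_3 = floor((15 + 2)/15) = 1.
  m_4 = 15*1 - 2 = 13, d_4 = (229 - 13^2)/15 = 60/15 = 4, a_4 = floor((15 + 13)/4) = 7.
  m_5 = 4*7 - 13 = 15, d_5 = (229 - 15^2)/4 = 4/4 = 1, a_5 = floor((15 + 15)/1) = 30.
  m_6 = 1*30 - 15 = 15, d_6 = (229 - 15^2)/1 = 4/1 = 4: (m_6, d_6) = (m_1, d_1) = (15, 4), so from here the quotients repeat a_1, ..., a_5; the period length is 5.
Hence the expansion of sqrt(229) is a_0 = 15 followed by the repeating block 7, 1, 1, 7, 30 (period 5).

[15; (7, 1, 1, 7, 30)]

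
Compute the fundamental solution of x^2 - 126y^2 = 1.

(x, y) = (449, 40)

First expand sqrt(126) as a continued fraction. With x_i = (sqrt(126) + m_i)/d_i and (m_0, d_0) = (0, 1): a_0 = floor(sqrt(126)) = 11, since 11^2 = 121 <= 126 < 144 = 12^2.
Iterate m_{i+1} = d_i*a_i - m_i, d_{i+1} = (126 - m_{i+1}^2)/d_i, a_{i+1} = floor((a_0 + m_{i+1})/d_{i+1}):
  m_1 = 1*11 - 0 = 11, d_1 = (126 - 11^2)/1 = 5/1 = 5, a_1 = floor((11 + 11)/5) = 4.
  m_2 = 5*4 - 11 = 9, d_2 = (126 - 9^2)/5 = 45/5 = 9, a_2 = floor((11 + 9)/9) = 2.
  m_3 = 9*2 - 9 = 9, d_3 = (126 - 9^2)/9 = 45/9 = 5, a_3 = floor((11 + 9)/5) = 4.
  m_4 = 5*4 - 9 = 11, d_4 = (126 - 11^2)/5 = 5/5 = 1, a_4 = floor((11 + 11)/1) = 22.
  m_5 = 1*22 - 11 = 11, d_5 = (126 - 11^2)/1 = 5/1 = 5: (m_5, d_5) = (m_1, d_1) = (11, 5), so from here the quotients repeat a_1, ..., a_4; the period length is 4.
So sqrt(126) = [11; (4, 2, 4, 22)] with period length k = 4.
k is even, so the fundamental solution of x^2 - 126y^2 = 1 is (p_{k-1}, q_{k-1}) = (p_3, q_3); compute convergents through index 3.
Convergents (p_i = a_i*p_{i-1} + p_{i-2}, q_i = a_i*q_{i-1} + q_{i-2} with p_{-2}=0, p_{-1}=1, q_{-2}=1, q_{-1}=0):
  i=0: a_0=11, p_0 = 11*1 + 0 = 11, q_0 = 11*0 + 1 = 1.
  i=1: a_1=4, p_1 = 4*11 + 1 = 45, q_1 = 4*1 + 0 = 4.
  i=2: a_2=2, p_2 = 2*45 + 11 = 101, q_2 = 2*4 + 1 = 9.
  i=3: a_3=4, p_3 = 4*101 + 45 = 449, q_3 = 4*9 + 4 = 40.
Check: 449^2 - 126*40^2 = 201601 - 201600 = 1, so (x, y) = (449, 40) solves the equation, and by the theorem it is the least positive solution.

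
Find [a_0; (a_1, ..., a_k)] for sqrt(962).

[31; (62)]

Write x_i = (sqrt(962) + m_i)/d_i with (m_0, d_0) = (0, 1). a_0 = floor(sqrt(962)) = 31, since 31^2 = 961 <= 962 < 1024 = 32^2.
Iterate m_{i+1} = d_i*a_i - m_i, d_{i+1} = (962 - m_{i+1}^2)/d_i, a_{i+1} = floor((a_0 + m_{i+1})/d_{i+1}):
  m_1 = 1*31 - 0 = 31, d_1 = (962 - 31^2)/1 = 1/1 = 1, a_1 = floor((31 + 31)/1) = 62.
  m_2 = 1*62 - 31 = 31, d_2 = (962 - 31^2)/1 = 1/1 = 1: (m_2, d_2) = (m_1, d_1) = (31, 1), so from here the quotient a_1 repeats; the period length is 1.
Hence the expansion of sqrt(962) is a_0 = 31 followed by the repeating block 62 (period 1).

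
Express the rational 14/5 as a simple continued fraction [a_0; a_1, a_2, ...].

Run the Euclidean algorithm on 14 and 5; the successive quotients are the partial quotients a_0, a_1, ... (each step inverts the fractional part left over by the previous one):
  14 = 2*5 + 4, so a_0 = 2.
  5 = 1*4 + 1, so a_1 = 1.
  4 = 4*1 + 0, so a_2 = 4.
The remainder reaches 0 after 3 divisions, so the expansion has 3 partial quotients, read off in order.

[2; 1, 4]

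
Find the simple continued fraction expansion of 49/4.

Run the Euclidean algorithm on 49 and 4; the successive quotients are the partial quotients a_0, a_1, ... (each step inverts the fractional part left over by the previous one):
  49 = 12*4 + 1, so a_0 = 12.
  4 = 4*1 + 0, so a_1 = 4.
The remainder reaches 0 after 2 divisions, so the expansion has 2 partial quotients, read off in order.

[12; 4]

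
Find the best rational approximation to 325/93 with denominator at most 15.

7/2

Expand x = 325/93 as a continued fraction with the Euclidean algorithm:
  325 = 3*93 + 46, so a_0 = 3.
  93 = 2*46 + 1, so a_1 = 2.
  46 = 46*1 + 0, so a_2 = 46.
so x = [3; 2, 46].
Convergents (p_i = a_i*p_{i-1} + p_{i-2}, q_i = a_i*q_{i-1} + q_{i-2} with p_{-2}=0, p_{-1}=1, q_{-2}=1, q_{-1}=0), until the denominator exceeds 15:
  i=0: a_0=3, p_0 = 3*1 + 0 = 3, q_0 = 3*0 + 1 = 1.
  i=1: a_1=2, p_1 = 2*3 + 1 = 7, q_1 = 2*1 + 0 = 2.
  i=2: a_2=46, p_2 = 46*7 + 3 = 325, q_2 = 46*2 + 1 = 93.
q_2 = 93 > 15, so the last convergent with denominator <= 15 is p_1/q_1 = 7/2.
The closest fraction with denominator <= 15 is either p_1/q_1 or the intermediate fraction (k*p_1 + p_0)/(k*q_1 + q_0) with the largest k >= 1 whose denominator stays <= 15; these approach x as k grows, and every other convergent or intermediate fraction in range is farther away.
Largest k: floor((15 - q_0)/q_1) = floor((15 - 1)/2) = 7.
That gives (7*7 + 3)/(7*2 + 1) = 52/15.
Compare the errors: |x - 7/2| = |325*2 - 7*93|/(93*2) = 1/186, and |x - 52/15| = |325*15 - 52*93|/(93*15) = 39/1395.
Cross-multiplying, 1*1395 = 1395 < 7254 = 39*186, so 1/186 is smaller: the convergent 7/2 is closer to x than 52/15.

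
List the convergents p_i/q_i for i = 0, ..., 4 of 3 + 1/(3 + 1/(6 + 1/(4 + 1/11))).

Using the convergent recurrence p_i = a_i*p_{i-1} + p_{i-2}, q_i = a_i*q_{i-1} + q_{i-2} with p_{-2}=0, p_{-1}=1, q_{-2}=1, q_{-1}=0:
  i=0: a_0=3, p_0 = 3*1 + 0 = 3, q_0 = 3*0 + 1 = 1.
  i=1: a_1=3, p_1 = 3*3 + 1 = 10, q_1 = 3*1 + 0 = 3.
  i=2: a_2=6, p_2 = 6*10 + 3 = 63, q_2 = 6*3 + 1 = 19.
  i=3: a_3=4, p_3 = 4*63 + 10 = 262, q_3 = 4*19 + 3 = 79.
  i=4: a_4=11, p_4 = 11*262 + 63 = 2945, q_4 = 11*79 + 19 = 888.

3/1, 10/3, 63/19, 262/79, 2945/888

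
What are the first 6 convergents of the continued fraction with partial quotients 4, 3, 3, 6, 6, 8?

4/1, 13/3, 43/10, 271/63, 1669/388, 13623/3167

Using the convergent recurrence p_i = a_i*p_{i-1} + p_{i-2}, q_i = a_i*q_{i-1} + q_{i-2} with p_{-2}=0, p_{-1}=1, q_{-2}=1, q_{-1}=0:
  i=0: a_0=4, p_0 = 4*1 + 0 = 4, q_0 = 4*0 + 1 = 1.
  i=1: a_1=3, p_1 = 3*4 + 1 = 13, q_1 = 3*1 + 0 = 3.
  i=2: a_2=3, p_2 = 3*13 + 4 = 43, q_2 = 3*3 + 1 = 10.
  i=3: a_3=6, p_3 = 6*43 + 13 = 271, q_3 = 6*10 + 3 = 63.
  i=4: a_4=6, p_4 = 6*271 + 43 = 1669, q_4 = 6*63 + 10 = 388.
  i=5: a_5=8, p_5 = 8*1669 + 271 = 13623, q_5 = 8*388 + 63 = 3167.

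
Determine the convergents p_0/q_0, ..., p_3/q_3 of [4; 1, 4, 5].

Using the convergent recurrence p_i = a_i*p_{i-1} + p_{i-2}, q_i = a_i*q_{i-1} + q_{i-2} with p_{-2}=0, p_{-1}=1, q_{-2}=1, q_{-1}=0:
  i=0: a_0=4, p_0 = 4*1 + 0 = 4, q_0 = 4*0 + 1 = 1.
  i=1: a_1=1, p_1 = 1*4 + 1 = 5, q_1 = 1*1 + 0 = 1.
  i=2: a_2=4, p_2 = 4*5 + 4 = 24, q_2 = 4*1 + 1 = 5.
  i=3: a_3=5, p_3 = 5*24 + 5 = 125, q_3 = 5*5 + 1 = 26.

4/1, 5/1, 24/5, 125/26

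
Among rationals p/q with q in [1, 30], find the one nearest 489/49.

299/30

Expand x = 489/49 as a continued fraction with the Euclidean algorithm:
  489 = 9*49 + 48, so a_0 = 9.
  49 = 1*48 + 1, so a_1 = 1.
  48 = 48*1 + 0, so a_2 = 48.
so x = [9; 1, 48].
Convergents (p_i = a_i*p_{i-1} + p_{i-2}, q_i = a_i*q_{i-1} + q_{i-2} with p_{-2}=0, p_{-1}=1, q_{-2}=1, q_{-1}=0), until the denominator exceeds 30:
  i=0: a_0=9, p_0 = 9*1 + 0 = 9, q_0 = 9*0 + 1 = 1.
  i=1: a_1=1, p_1 = 1*9 + 1 = 10, q_1 = 1*1 + 0 = 1.
  i=2: a_2=48, p_2 = 48*10 + 9 = 489, q_2 = 48*1 + 1 = 49.
q_2 = 49 > 30, so the last convergent with denominator <= 30 is p_1/q_1 = 10/1.
The closest fraction with denominator <= 30 is either p_1/q_1 or the intermediate fraction (k*p_1 + p_0)/(k*q_1 + q_0) with the largest k >= 1 whose denominator stays <= 30; these approach x as k grows, and every other convergent or intermediate fraction in range is farther away.
Largest k: floor((30 - q_0)/q_1) = floor((30 - 1)/1) = 29.
That gives (29*10 + 9)/(29*1 + 1) = 299/30.
Compare the errors: |x - 10/1| = |489*1 - 10*49|/(49*1) = 1/49, and |x - 299/30| = |489*30 - 299*49|/(49*30) = 19/1470.
Cross-multiplying, 19*49 = 931 < 1470 = 1*1470, so 19/1470 is smaller: the intermediate fraction 299/30 is closer to x than 10/1.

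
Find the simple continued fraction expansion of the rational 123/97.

Run the Euclidean algorithm on 123 and 97; the successive quotients are the partial quotients a_0, a_1, ... (each step inverts the fractional part left over by the previous one):
  123 = 1*97 + 26, so a_0 = 1.
  97 = 3*26 + 19, so a_1 = 3.
  26 = 1*19 + 7, so a_2 = 1.
  19 = 2*7 + 5, so a_3 = 2.
  7 = 1*5 + 2, so a_4 = 1.
  5 = 2*2 + 1, so a_5 = 2.
  2 = 2*1 + 0, so a_6 = 2.
The remainder reaches 0 after 7 divisions, so the expansion has 7 partial quotients, read off in order.

[1; 3, 1, 2, 1, 2, 2]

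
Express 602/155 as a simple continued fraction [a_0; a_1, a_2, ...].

[3; 1, 7, 1, 1, 1, 1, 3]

Run the Euclidean algorithm on 602 and 155; the successive quotients are the partial quotients a_0, a_1, ... (each step inverts the fractional part left over by the previous one):
  602 = 3*155 + 137, so a_0 = 3.
  155 = 1*137 + 18, so a_1 = 1.
  137 = 7*18 + 11, so a_2 = 7.
  18 = 1*11 + 7, so a_3 = 1.
  11 = 1*7 + 4, so a_4 = 1.
  7 = 1*4 + 3, so a_5 = 1.
  4 = 1*3 + 1, so a_6 = 1.
  3 = 3*1 + 0, so a_7 = 3.
The remainder reaches 0 after 8 divisions, so the expansion has 8 partial quotients, read off in order.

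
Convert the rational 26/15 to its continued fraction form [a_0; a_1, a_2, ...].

Run the Euclidean algorithm on 26 and 15; the successive quotients are the partial quotients a_0, a_1, ... (each step inverts the fractional part left over by the previous one):
  26 = 1*15 + 11, so a_0 = 1.
  15 = 1*11 + 4, so a_1 = 1.
  11 = 2*4 + 3, so a_2 = 2.
  4 = 1*3 + 1, so a_3 = 1.
  3 = 3*1 + 0, so a_4 = 3.
The remainder reaches 0 after 5 divisions, so the expansion has 5 partial quotients, read off in order.

[1; 1, 2, 1, 3]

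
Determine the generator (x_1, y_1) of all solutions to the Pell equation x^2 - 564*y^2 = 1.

(x, y) = (95, 4)

First expand sqrt(564) as a continued fraction. With x_i = (sqrt(564) + m_i)/d_i and (m_0, d_0) = (0, 1): a_0 = floor(sqrt(564)) = 23, since 23^2 = 529 <= 564 < 576 = 24^2.
Iterate m_{i+1} = d_i*a_i - m_i, d_{i+1} = (564 - m_{i+1}^2)/d_i, a_{i+1} = floor((a_0 + m_{i+1})/d_{i+1}):
  m_1 = 1*23 - 0 = 23, d_1 = (564 - 23^2)/1 = 35/1 = 35, a_1 = floor((23 + 23)/35) = 1.
  m_2 = 35*1 - 23 = 12, d_2 = (564 - 12^2)/35 = 420/35 = 12, a_2 = floor((23 + 12)/12) = 2.
  m_3 = 12*2 - 12 = 12, d_3 = (564 - 12^2)/12 = 420/12 = 35, a_3 = floor((23 + 12)/35) = 1.
  m_4 = 35*1 - 12 = 23, d_4 = (564 - 23^2)/35 = 35/35 = 1, a_4 = floor((23 + 23)/1) = 46.
  m_5 = 1*46 - 23 = 23, d_5 = (564 - 23^2)/1 = 35/1 = 35: (m_5, d_5) = (m_1, d_1) = (23, 35), so from here the quotients repeat a_1, ..., a_4; the period length is 4.
So sqrt(564) = [23; (1, 2, 1, 46)] with period length k = 4.
k is even, so the fundamental solution of x^2 - 564y^2 = 1 is (p_{k-1}, q_{k-1}) = (p_3, q_3); compute convergents through index 3.
Convergents (p_i = a_i*p_{i-1} + p_{i-2}, q_i = a_i*q_{i-1} + q_{i-2} with p_{-2}=0, p_{-1}=1, q_{-2}=1, q_{-1}=0):
  i=0: a_0=23, p_0 = 23*1 + 0 = 23, q_0 = 23*0 + 1 = 1.
  i=1: a_1=1, p_1 = 1*23 + 1 = 24, q_1 = 1*1 + 0 = 1.
  i=2: a_2=2, p_2 = 2*24 + 23 = 71, q_2 = 2*1 + 1 = 3.
  i=3: a_3=1, p_3 = 1*71 + 24 = 95, q_3 = 1*3 + 1 = 4.
Check: 95^2 - 564*4^2 = 9025 - 9024 = 1, so (x, y) = (95, 4) solves the equation, and by the theorem it is the least positive solution.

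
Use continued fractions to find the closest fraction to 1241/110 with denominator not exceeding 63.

Expand x = 1241/110 as a continued fraction with the Euclidean algorithm:
  1241 = 11*110 + 31, so a_0 = 11.
  110 = 3*31 + 17, so a_1 = 3.
  31 = 1*17 + 14, so a_2 = 1.
  17 = 1*14 + 3, so a_3 = 1.
  14 = 4*3 + 2, so a_4 = 4.
  3 = 1*2 + 1, so a_5 = 1.
  2 = 2*1 + 0, so a_6 = 2.
so x = [11; 3, 1, 1, 4, 1, 2].
Convergents (p_i = a_i*p_{i-1} + p_{i-2}, q_i = a_i*q_{i-1} + q_{i-2} with p_{-2}=0, p_{-1}=1, q_{-2}=1, q_{-1}=0), until the denominator exceeds 63:
  i=0: a_0=11, p_0 = 11*1 + 0 = 11, q_0 = 11*0 + 1 = 1.
  i=1: a_1=3, p_1 = 3*11 + 1 = 34, q_1 = 3*1 + 0 = 3.
  i=2: a_2=1, p_2 = 1*34 + 11 = 45, q_2 = 1*3 + 1 = 4.
  i=3: a_3=1, p_3 = 1*45 + 34 = 79, q_3 = 1*4 + 3 = 7.
  i=4: a_4=4, p_4 = 4*79 + 45 = 361, q_4 = 4*7 + 4 = 32.
  i=5: a_5=1, p_5 = 1*361 + 79 = 440, q_5 = 1*32 + 7 = 39.
  i=6: a_6=2, p_6 = 2*440 + 361 = 1241, q_6 = 2*39 + 32 = 110.
q_6 = 110 > 63, so the last convergent with denominator <= 63 is p_5/q_5 = 440/39.
The closest fraction with denominator <= 63 is either p_5/q_5 or the intermediate fraction (k*p_5 + p_4)/(k*q_5 + q_4) with the largest k >= 1 whose denominator stays <= 63; these approach x as k grows, and every other convergent or intermediate fraction in range is farther away.
Largest k: floor((63 - q_4)/q_5) = floor((63 - 32)/39) = 0.
Since k = 0, no intermediate fraction beyond p_5/q_5 has denominator <= 63, so the convergent 440/39 is the closest (its error is |1241*39 - 440*110|/(110*39) = 1/4290).

440/39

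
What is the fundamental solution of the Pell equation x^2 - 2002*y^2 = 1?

First expand sqrt(2002) as a continued fraction. With x_i = (sqrt(2002) + m_i)/d_i and (m_0, d_0) = (0, 1): a_0 = floor(sqrt(2002)) = 44, since 44^2 = 1936 <= 2002 < 2025 = 45^2.
Iterate m_{i+1} = d_i*a_i - m_i, d_{i+1} = (2002 - m_{i+1}^2)/d_i, a_{i+1} = floor((a_0 + m_{i+1})/d_{i+1}):
  m_1 = 1*44 - 0 = 44, d_1 = (2002 - 44^2)/1 = 66/1 = 66, a_1 = floor((44 + 44)/66) = 1.
  m_2 = 66*1 - 44 = 22, d_2 = (2002 - 22^2)/66 = 1518/66 = 23, a_2 = floor((44 + 22)/23) = 2.
  m_3 = 23*2 - 22 = 24, d_3 = (2002 - 24^2)/23 = 1426/23 = 62, a_3 = floor((44 + 24)/62) = 1.
  m_4 = 62*1 - 24 = 38, d_4 = (2002 - 38^2)/62 = 558/62 = 9, a_4 = floor((44 + 38)/9) = 9.
  m_5 = 9*9 - 38 = 43, d_5 = (2002 - 43^2)/9 = 153/9 = 17, a_5 = floor((44 + 43)/17) = 5.
  m_6 = 17*5 - 43 = 42, d_6 = (2002 - 42^2)/17 = 238/17 = 14, a_6 = floor((44 + 42)/14) = 6.
  m_7 = 14*6 - 42 = 42, d_7 = (2002 - 42^2)/14 = 238/14 = 17, a_7 = floor((44 + 42)/17) = 5.
  m_8 = 17*5 - 42 = 43, d_8 = (2002 - 43^2)/17 = 153/17 = 9, a_8 = floor((44 + 43)/9) = 9.
  m_9 = 9*9 - 43 = 38, d_9 = (2002 - 38^2)/9 = 558/9 = 62, a_9 = floor((44 + 38)/62) = 1.
  m_10 = 62*1 - 38 = 24, d_10 = (2002 - 24^2)/62 = 1426/62 = 23, a_10 = floor((44 + 24)/23) = 2.
  m_11 = 23*2 - 24 = 22, d_11 = (2002 - 22^2)/23 = 1518/23 = 66, a_11 = floor((44 + 22)/66) = 1.
  m_12 = 66*1 - 22 = 44, d_12 = (2002 - 44^2)/66 = 66/66 = 1, a_12 = floor((44 + 44)/1) = 88.
  m_13 = 1*88 - 44 = 44, d_13 = (2002 - 44^2)/1 = 66/1 = 66: (m_13, d_13) = (m_1, d_1) = (44, 66), so from here the quotients repeat a_1, ..., a_12; the period length is 12.
So sqrt(2002) = [44; (1, 2, 1, 9, 5, 6, 5, 9, 1, 2, 1, 88)] with period length k = 12.
k is even, so the fundamental solution of x^2 - 2002y^2 = 1 is (p_{k-1}, q_{k-1}) = (p_11, q_11); compute convergents through index 11.
Convergents (p_i = a_i*p_{i-1} + p_{i-2}, q_i = a_i*q_{i-1} + q_{i-2} with p_{-2}=0, p_{-1}=1, q_{-2}=1, q_{-1}=0):
  i=0: a_0=44, p_0 = 44*1 + 0 = 44, q_0 = 44*0 + 1 = 1.
  i=1: a_1=1, p_1 = 1*44 + 1 = 45, q_1 = 1*1 + 0 = 1.
  i=2: a_2=2, p_2 = 2*45 + 44 = 134, q_2 = 2*1 + 1 = 3.
  i=3: a_3=1, p_3 = 1*134 + 45 = 179, q_3 = 1*3 + 1 = 4.
  i=4: a_4=9, p_4 = 9*179 + 134 = 1745, q_4 = 9*4 + 3 = 39.
  i=5: a_5=5, p_5 = 5*1745 + 179 = 8904, q_5 = 5*39 + 4 = 199.
  i=6: a_6=6, p_6 = 6*8904 + 1745 = 55169, q_6 = 6*199 + 39 = 1233.
  i=7: a_7=5, p_7 = 5*55169 + 8904 = 284749, q_7 = 5*1233 + 199 = 6364.
  i=8: a_8=9, p_8 = 9*284749 + 55169 = 2617910, q_8 = 9*6364 + 1233 = 58509.
  i=9: a_9=1, p_9 = 1*2617910 + 284749 = 2902659, q_9 = 1*58509 + 6364 = 64873.
  i=10: a_10=2, p_10 = 2*2902659 + 2617910 = 8423228, q_10 = 2*64873 + 58509 = 188255.
  i=11: a_11=1, p_11 = 1*8423228 + 2902659 = 11325887, q_11 = 1*188255 + 64873 = 253128.
Check: 11325887^2 - 2002*253128^2 = 128275716336769 - 128275716336768 = 1, so (x, y) = (11325887, 253128) solves the equation, and by the theorem it is the least positive solution.

(x, y) = (11325887, 253128)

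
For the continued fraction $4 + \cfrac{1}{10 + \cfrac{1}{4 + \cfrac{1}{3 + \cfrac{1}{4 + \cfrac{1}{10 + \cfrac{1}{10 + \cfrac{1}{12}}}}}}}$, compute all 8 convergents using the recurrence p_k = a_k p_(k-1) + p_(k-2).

Using the convergent recurrence p_i = a_i*p_{i-1} + p_{i-2}, q_i = a_i*q_{i-1} + q_{i-2} with p_{-2}=0, p_{-1}=1, q_{-2}=1, q_{-1}=0:
  i=0: a_0=4, p_0 = 4*1 + 0 = 4, q_0 = 4*0 + 1 = 1.
  i=1: a_1=10, p_1 = 10*4 + 1 = 41, q_1 = 10*1 + 0 = 10.
  i=2: a_2=4, p_2 = 4*41 + 4 = 168, q_2 = 4*10 + 1 = 41.
  i=3: a_3=3, p_3 = 3*168 + 41 = 545, q_3 = 3*41 + 10 = 133.
  i=4: a_4=4, p_4 = 4*545 + 168 = 2348, q_4 = 4*133 + 41 = 573.
  i=5: a_5=10, p_5 = 10*2348 + 545 = 24025, q_5 = 10*573 + 133 = 5863.
  i=6: a_6=10, p_6 = 10*24025 + 2348 = 242598, q_6 = 10*5863 + 573 = 59203.
  i=7: a_7=12, p_7 = 12*242598 + 24025 = 2935201, q_7 = 12*59203 + 5863 = 716299.

4/1, 41/10, 168/41, 545/133, 2348/573, 24025/5863, 242598/59203, 2935201/716299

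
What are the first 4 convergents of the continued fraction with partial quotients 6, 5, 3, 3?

6/1, 31/5, 99/16, 328/53

Using the convergent recurrence p_i = a_i*p_{i-1} + p_{i-2}, q_i = a_i*q_{i-1} + q_{i-2} with p_{-2}=0, p_{-1}=1, q_{-2}=1, q_{-1}=0:
  i=0: a_0=6, p_0 = 6*1 + 0 = 6, q_0 = 6*0 + 1 = 1.
  i=1: a_1=5, p_1 = 5*6 + 1 = 31, q_1 = 5*1 + 0 = 5.
  i=2: a_2=3, p_2 = 3*31 + 6 = 99, q_2 = 3*5 + 1 = 16.
  i=3: a_3=3, p_3 = 3*99 + 31 = 328, q_3 = 3*16 + 5 = 53.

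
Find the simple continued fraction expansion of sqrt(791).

Write x_i = (sqrt(791) + m_i)/d_i with (m_0, d_0) = (0, 1). a_0 = floor(sqrt(791)) = 28, since 28^2 = 784 <= 791 < 841 = 29^2.
Iterate m_{i+1} = d_i*a_i - m_i, d_{i+1} = (791 - m_{i+1}^2)/d_i, a_{i+1} = floor((a_0 + m_{i+1})/d_{i+1}):
  m_1 = 1*28 - 0 = 28, d_1 = (791 - 28^2)/1 = 7/1 = 7, a_1 = floor((28 + 28)/7) = 8.
  m_2 = 7*8 - 28 = 28, d_2 = (791 - 28^2)/7 = 7/7 = 1, a_2 = floor((28 + 28)/1) = 56.
  m_3 = 1*56 - 28 = 28, d_3 = (791 - 28^2)/1 = 7/1 = 7: (m_3, d_3) = (m_1, d_1) = (28, 7), so from here the quotients repeat a_1, a_2; the period length is 2.
Hence the expansion of sqrt(791) is a_0 = 28 followed by the repeating block 8, 56 (period 2).

[28; (8, 56)]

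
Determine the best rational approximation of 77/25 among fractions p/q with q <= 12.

37/12

Expand x = 77/25 as a continued fraction with the Euclidean algorithm:
  77 = 3*25 + 2, so a_0 = 3.
  25 = 12*2 + 1, so a_1 = 12.
  2 = 2*1 + 0, so a_2 = 2.
so x = [3; 12, 2].
Convergents (p_i = a_i*p_{i-1} + p_{i-2}, q_i = a_i*q_{i-1} + q_{i-2} with p_{-2}=0, p_{-1}=1, q_{-2}=1, q_{-1}=0), until the denominator exceeds 12:
  i=0: a_0=3, p_0 = 3*1 + 0 = 3, q_0 = 3*0 + 1 = 1.
  i=1: a_1=12, p_1 = 12*3 + 1 = 37, q_1 = 12*1 + 0 = 12.
  i=2: a_2=2, p_2 = 2*37 + 3 = 77, q_2 = 2*12 + 1 = 25.
q_2 = 25 > 12, so the last convergent with denominator <= 12 is p_1/q_1 = 37/12.
The closest fraction with denominator <= 12 is either p_1/q_1 or the intermediate fraction (k*p_1 + p_0)/(k*q_1 + q_0) with the largest k >= 1 whose denominator stays <= 12; these approach x as k grows, and every other convergent or intermediate fraction in range is farther away.
Largest k: floor((12 - q_0)/q_1) = floor((12 - 1)/12) = 0.
Since k = 0, no intermediate fraction beyond p_1/q_1 has denominator <= 12, so the convergent 37/12 is the closest (its error is |77*12 - 37*25|/(25*12) = 1/300).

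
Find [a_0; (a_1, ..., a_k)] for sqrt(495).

[22; (4, 44)]

Write x_i = (sqrt(495) + m_i)/d_i with (m_0, d_0) = (0, 1). a_0 = floor(sqrt(495)) = 22, since 22^2 = 484 <= 495 < 529 = 23^2.
Iterate m_{i+1} = d_i*a_i - m_i, d_{i+1} = (495 - m_{i+1}^2)/d_i, a_{i+1} = floor((a_0 + m_{i+1})/d_{i+1}):
  m_1 = 1*22 - 0 = 22, d_1 = (495 - 22^2)/1 = 11/1 = 11, a_1 = floor((22 + 22)/11) = 4.
  m_2 = 11*4 - 22 = 22, d_2 = (495 - 22^2)/11 = 11/11 = 1, a_2 = floor((22 + 22)/1) = 44.
  m_3 = 1*44 - 22 = 22, d_3 = (495 - 22^2)/1 = 11/1 = 11: (m_3, d_3) = (m_1, d_1) = (22, 11), so from here the quotients repeat a_1, a_2; the period length is 2.
Hence the expansion of sqrt(495) is a_0 = 22 followed by the repeating block 4, 44 (period 2).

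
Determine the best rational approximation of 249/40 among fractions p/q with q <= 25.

137/22

Expand x = 249/40 as a continued fraction with the Euclidean algorithm:
  249 = 6*40 + 9, so a_0 = 6.
  40 = 4*9 + 4, so a_1 = 4.
  9 = 2*4 + 1, so a_2 = 2.
  4 = 4*1 + 0, so a_3 = 4.
so x = [6; 4, 2, 4].
Convergents (p_i = a_i*p_{i-1} + p_{i-2}, q_i = a_i*q_{i-1} + q_{i-2} with p_{-2}=0, p_{-1}=1, q_{-2}=1, q_{-1}=0), until the denominator exceeds 25:
  i=0: a_0=6, p_0 = 6*1 + 0 = 6, q_0 = 6*0 + 1 = 1.
  i=1: a_1=4, p_1 = 4*6 + 1 = 25, q_1 = 4*1 + 0 = 4.
  i=2: a_2=2, p_2 = 2*25 + 6 = 56, q_2 = 2*4 + 1 = 9.
  i=3: a_3=4, p_3 = 4*56 + 25 = 249, q_3 = 4*9 + 4 = 40.
q_3 = 40 > 25, so the last convergent with denominator <= 25 is p_2/q_2 = 56/9.
The closest fraction with denominator <= 25 is either p_2/q_2 or the intermediate fraction (k*p_2 + p_1)/(k*q_2 + q_1) with the largest k >= 1 whose denominator stays <= 25; these approach x as k grows, and every other convergent or intermediate fraction in range is farther away.
Largest k: floor((25 - q_1)/q_2) = floor((25 - 4)/9) = 2.
That gives (2*56 + 25)/(2*9 + 4) = 137/22.
Compare the errors: |x - 56/9| = |249*9 - 56*40|/(40*9) = 1/360, and |x - 137/22| = |249*22 - 137*40|/(40*22) = 2/880.
Cross-multiplying, 2*360 = 720 < 880 = 1*880, so 2/880 is smaller: the intermediate fraction 137/22 is closer to x than 56/9.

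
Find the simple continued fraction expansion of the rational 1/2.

[0; 2]

Run the Euclidean algorithm on 1 and 2; the successive quotients are the partial quotients a_0, a_1, ... (each step inverts the fractional part left over by the previous one):
  1 = 0*2 + 1, so a_0 = 0.
  2 = 2*1 + 0, so a_1 = 2.
The remainder reaches 0 after 2 divisions, so the expansion has 2 partial quotients, read off in order.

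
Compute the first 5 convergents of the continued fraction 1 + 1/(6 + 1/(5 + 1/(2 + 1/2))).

Using the convergent recurrence p_i = a_i*p_{i-1} + p_{i-2}, q_i = a_i*q_{i-1} + q_{i-2} with p_{-2}=0, p_{-1}=1, q_{-2}=1, q_{-1}=0:
  i=0: a_0=1, p_0 = 1*1 + 0 = 1, q_0 = 1*0 + 1 = 1.
  i=1: a_1=6, p_1 = 6*1 + 1 = 7, q_1 = 6*1 + 0 = 6.
  i=2: a_2=5, p_2 = 5*7 + 1 = 36, q_2 = 5*6 + 1 = 31.
  i=3: a_3=2, p_3 = 2*36 + 7 = 79, q_3 = 2*31 + 6 = 68.
  i=4: a_4=2, p_4 = 2*79 + 36 = 194, q_4 = 2*68 + 31 = 167.

1/1, 7/6, 36/31, 79/68, 194/167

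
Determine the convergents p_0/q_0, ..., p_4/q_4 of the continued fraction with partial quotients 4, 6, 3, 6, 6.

Using the convergent recurrence p_i = a_i*p_{i-1} + p_{i-2}, q_i = a_i*q_{i-1} + q_{i-2} with p_{-2}=0, p_{-1}=1, q_{-2}=1, q_{-1}=0:
  i=0: a_0=4, p_0 = 4*1 + 0 = 4, q_0 = 4*0 + 1 = 1.
  i=1: a_1=6, p_1 = 6*4 + 1 = 25, q_1 = 6*1 + 0 = 6.
  i=2: a_2=3, p_2 = 3*25 + 4 = 79, q_2 = 3*6 + 1 = 19.
  i=3: a_3=6, p_3 = 6*79 + 25 = 499, q_3 = 6*19 + 6 = 120.
  i=4: a_4=6, p_4 = 6*499 + 79 = 3073, q_4 = 6*120 + 19 = 739.

4/1, 25/6, 79/19, 499/120, 3073/739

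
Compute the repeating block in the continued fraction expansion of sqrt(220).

Write x_i = (sqrt(220) + m_i)/d_i with (m_0, d_0) = (0, 1). a_0 = floor(sqrt(220)) = 14, since 14^2 = 196 <= 220 < 225 = 15^2.
Iterate m_{i+1} = d_i*a_i - m_i, d_{i+1} = (220 - m_{i+1}^2)/d_i, a_{i+1} = floor((a_0 + m_{i+1})/d_{i+1}):
  m_1 = 1*14 - 0 = 14, d_1 = (220 - 14^2)/1 = 24/1 = 24, a_1 = floor((14 + 14)/24) = 1.
  m_2 = 24*1 - 14 = 10, d_2 = (220 - 10^2)/24 = 120/24 = 5, a_2 = floor((14 + 10)/5) = 4.
  m_3 = 5*4 - 10 = 10, d_3 = (220 - 10^2)/5 = 120/5 = 24, a_3 = floor((14 + 10)/24) = 1.
  m_4 = 24*1 - 10 = 14, d_4 = (220 - 14^2)/24 = 24/24 = 1, a_4 = floor((14 + 14)/1) = 28.
  m_5 = 1*28 - 14 = 14, d_5 = (220 - 14^2)/1 = 24/1 = 24: (m_5, d_5) = (m_1, d_1) = (14, 24), so from here the quotients repeat a_1, ..., a_4; the period length is 4.
Hence the expansion of sqrt(220) is a_0 = 14 followed by the repeating block 1, 4, 1, 28 (period 4).

[14; (1, 4, 1, 28)]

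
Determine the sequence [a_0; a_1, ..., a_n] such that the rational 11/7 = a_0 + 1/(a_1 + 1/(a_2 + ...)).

[1; 1, 1, 3]

Run the Euclidean algorithm on 11 and 7; the successive quotients are the partial quotients a_0, a_1, ... (each step inverts the fractional part left over by the previous one):
  11 = 1*7 + 4, so a_0 = 1.
  7 = 1*4 + 3, so a_1 = 1.
  4 = 1*3 + 1, so a_2 = 1.
  3 = 3*1 + 0, so a_3 = 3.
The remainder reaches 0 after 4 divisions, so the expansion has 4 partial quotients, read off in order.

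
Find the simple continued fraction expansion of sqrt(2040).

Write x_i = (sqrt(2040) + m_i)/d_i with (m_0, d_0) = (0, 1). a_0 = floor(sqrt(2040)) = 45, since 45^2 = 2025 <= 2040 < 2116 = 46^2.
Iterate m_{i+1} = d_i*a_i - m_i, d_{i+1} = (2040 - m_{i+1}^2)/d_i, a_{i+1} = floor((a_0 + m_{i+1})/d_{i+1}):
  m_1 = 1*45 - 0 = 45, d_1 = (2040 - 45^2)/1 = 15/1 = 15, a_1 = floor((45 + 45)/15) = 6.
  m_2 = 15*6 - 45 = 45, d_2 = (2040 - 45^2)/15 = 15/15 = 1, a_2 = floor((45 + 45)/1) = 90.
  m_3 = 1*90 - 45 = 45, d_3 = (2040 - 45^2)/1 = 15/1 = 15: (m_3, d_3) = (m_1, d_1) = (45, 15), so from here the quotients repeat a_1, a_2; the period length is 2.
Hence the expansion of sqrt(2040) is a_0 = 45 followed by the repeating block 6, 90 (period 2).

[45; (6, 90)]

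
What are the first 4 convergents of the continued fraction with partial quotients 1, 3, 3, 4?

1/1, 4/3, 13/10, 56/43

Using the convergent recurrence p_i = a_i*p_{i-1} + p_{i-2}, q_i = a_i*q_{i-1} + q_{i-2} with p_{-2}=0, p_{-1}=1, q_{-2}=1, q_{-1}=0:
  i=0: a_0=1, p_0 = 1*1 + 0 = 1, q_0 = 1*0 + 1 = 1.
  i=1: a_1=3, p_1 = 3*1 + 1 = 4, q_1 = 3*1 + 0 = 3.
  i=2: a_2=3, p_2 = 3*4 + 1 = 13, q_2 = 3*3 + 1 = 10.
  i=3: a_3=4, p_3 = 4*13 + 4 = 56, q_3 = 4*10 + 3 = 43.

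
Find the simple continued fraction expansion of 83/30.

Run the Euclidean algorithm on 83 and 30; the successive quotients are the partial quotients a_0, a_1, ... (each step inverts the fractional part left over by the previous one):
  83 = 2*30 + 23, so a_0 = 2.
  30 = 1*23 + 7, so a_1 = 1.
  23 = 3*7 + 2, so a_2 = 3.
  7 = 3*2 + 1, so a_3 = 3.
  2 = 2*1 + 0, so a_4 = 2.
The remainder reaches 0 after 5 divisions, so the expansion has 5 partial quotients, read off in order.

[2; 1, 3, 3, 2]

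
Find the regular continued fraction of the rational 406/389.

[1; 22, 1, 7, 2]

Run the Euclidean algorithm on 406 and 389; the successive quotients are the partial quotients a_0, a_1, ... (each step inverts the fractional part left over by the previous one):
  406 = 1*389 + 17, so a_0 = 1.
  389 = 22*17 + 15, so a_1 = 22.
  17 = 1*15 + 2, so a_2 = 1.
  15 = 7*2 + 1, so a_3 = 7.
  2 = 2*1 + 0, so a_4 = 2.
The remainder reaches 0 after 5 divisions, so the expansion has 5 partial quotients, read off in order.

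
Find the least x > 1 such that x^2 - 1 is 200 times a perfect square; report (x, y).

(x, y) = (99, 7)

First expand sqrt(200) as a continued fraction. With x_i = (sqrt(200) + m_i)/d_i and (m_0, d_0) = (0, 1): a_0 = floor(sqrt(200)) = 14, since 14^2 = 196 <= 200 < 225 = 15^2.
Iterate m_{i+1} = d_i*a_i - m_i, d_{i+1} = (200 - m_{i+1}^2)/d_i, a_{i+1} = floor((a_0 + m_{i+1})/d_{i+1}):
  m_1 = 1*14 - 0 = 14, d_1 = (200 - 14^2)/1 = 4/1 = 4, a_1 = floor((14 + 14)/4) = 7.
  m_2 = 4*7 - 14 = 14, d_2 = (200 - 14^2)/4 = 4/4 = 1, a_2 = floor((14 + 14)/1) = 28.
  m_3 = 1*28 - 14 = 14, d_3 = (200 - 14^2)/1 = 4/1 = 4: (m_3, d_3) = (m_1, d_1) = (14, 4), so from here the quotients repeat a_1, a_2; the period length is 2.
So sqrt(200) = [14; (7, 28)] with period length k = 2.
k is even, so the fundamental solution of x^2 - 200y^2 = 1 is (p_{k-1}, q_{k-1}) = (p_1, q_1); compute convergents through index 1.
Convergents (p_i = a_i*p_{i-1} + p_{i-2}, q_i = a_i*q_{i-1} + q_{i-2} with p_{-2}=0, p_{-1}=1, q_{-2}=1, q_{-1}=0):
  i=0: a_0=14, p_0 = 14*1 + 0 = 14, q_0 = 14*0 + 1 = 1.
  i=1: a_1=7, p_1 = 7*14 + 1 = 99, q_1 = 7*1 + 0 = 7.
Check: 99^2 - 200*7^2 = 9801 - 9800 = 1, so (x, y) = (99, 7) solves the equation, and by the theorem it is the least positive solution.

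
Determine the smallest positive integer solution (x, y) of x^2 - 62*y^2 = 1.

(x, y) = (63, 8)

First expand sqrt(62) as a continued fraction. With x_i = (sqrt(62) + m_i)/d_i and (m_0, d_0) = (0, 1): a_0 = floor(sqrt(62)) = 7, since 7^2 = 49 <= 62 < 64 = 8^2.
Iterate m_{i+1} = d_i*a_i - m_i, d_{i+1} = (62 - m_{i+1}^2)/d_i, a_{i+1} = floor((a_0 + m_{i+1})/d_{i+1}):
  m_1 = 1*7 - 0 = 7, d_1 = (62 - 7^2)/1 = 13/1 = 13, a_1 = floor((7 + 7)/13) = 1.
  m_2 = 13*1 - 7 = 6, d_2 = (62 - 6^2)/13 = 26/13 = 2, a_2 = floor((7 + 6)/2) = 6.
  m_3 = 2*6 - 6 = 6, d_3 = (62 - 6^2)/2 = 26/2 = 13, a_3 = floor((7 + 6)/13) = 1.
  m_4 = 13*1 - 6 = 7, d_4 = (62 - 7^2)/13 = 13/13 = 1, a_4 = floor((7 + 7)/1) = 14.
  m_5 = 1*14 - 7 = 7, d_5 = (62 - 7^2)/1 = 13/1 = 13: (m_5, d_5) = (m_1, d_1) = (7, 13), so from here the quotients repeat a_1, ..., a_4; the period length is 4.
So sqrt(62) = [7; (1, 6, 1, 14)] with period length k = 4.
k is even, so the fundamental solution of x^2 - 62y^2 = 1 is (p_{k-1}, q_{k-1}) = (p_3, q_3); compute convergents through index 3.
Convergents (p_i = a_i*p_{i-1} + p_{i-2}, q_i = a_i*q_{i-1} + q_{i-2} with p_{-2}=0, p_{-1}=1, q_{-2}=1, q_{-1}=0):
  i=0: a_0=7, p_0 = 7*1 + 0 = 7, q_0 = 7*0 + 1 = 1.
  i=1: a_1=1, p_1 = 1*7 + 1 = 8, q_1 = 1*1 + 0 = 1.
  i=2: a_2=6, p_2 = 6*8 + 7 = 55, q_2 = 6*1 + 1 = 7.
  i=3: a_3=1, p_3 = 1*55 + 8 = 63, q_3 = 1*7 + 1 = 8.
Check: 63^2 - 62*8^2 = 3969 - 3968 = 1, so (x, y) = (63, 8) solves the equation, and by the theorem it is the least positive solution.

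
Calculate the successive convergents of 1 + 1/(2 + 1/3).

Using the convergent recurrence p_i = a_i*p_{i-1} + p_{i-2}, q_i = a_i*q_{i-1} + q_{i-2} with p_{-2}=0, p_{-1}=1, q_{-2}=1, q_{-1}=0:
  i=0: a_0=1, p_0 = 1*1 + 0 = 1, q_0 = 1*0 + 1 = 1.
  i=1: a_1=2, p_1 = 2*1 + 1 = 3, q_1 = 2*1 + 0 = 2.
  i=2: a_2=3, p_2 = 3*3 + 1 = 10, q_2 = 3*2 + 1 = 7.

1/1, 3/2, 10/7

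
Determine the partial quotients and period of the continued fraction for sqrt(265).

[16; (3, 1, 1, 2, 2, 1, 1, 3, 32)]

Write x_i = (sqrt(265) + m_i)/d_i with (m_0, d_0) = (0, 1). a_0 = floor(sqrt(265)) = 16, since 16^2 = 256 <= 265 < 289 = 17^2.
Iterate m_{i+1} = d_i*a_i - m_i, d_{i+1} = (265 - m_{i+1}^2)/d_i, a_{i+1} = floor((a_0 + m_{i+1})/d_{i+1}):
  m_1 = 1*16 - 0 = 16, d_1 = (265 - 16^2)/1 = 9/1 = 9, a_1 = floor((16 + 16)/9) = 3.
  m_2 = 9*3 - 16 = 11, d_2 = (265 - 11^2)/9 = 144/9 = 16, a_2 = floor((16 + 11)/16) = 1.
  m_3 = 16*1 - 11 = 5, d_3 = (265 - 5^2)/16 = 240/16 = 15, a_3 = floor((16 + 5)/15) = 1.
  m_4 = 15*1 - 5 = 10, d_4 = (265 - 10^2)/15 = 165/15 = 11, a_4 = floor((16 + 10)/11) = 2.
  m_5 = 11*2 - 10 = 12, d_5 = (265 - 12^2)/11 = 121/11 = 11, a_5 = floor((16 + 12)/11) = 2.
  m_6 = 11*2 - 12 = 10, d_6 = (265 - 10^2)/11 = 165/11 = 15, a_6 = floor((16 + 10)/15) = 1.
  m_7 = 15*1 - 10 = 5, d_7 = (265 - 5^2)/15 = 240/15 = 16, a_7 = floor((16 + 5)/16) = 1.
  m_8 = 16*1 - 5 = 11, d_8 = (265 - 11^2)/16 = 144/16 = 9, a_8 = floor((16 + 11)/9) = 3.
  m_9 = 9*3 - 11 = 16, d_9 = (265 - 16^2)/9 = 9/9 = 1, a_9 = floor((16 + 16)/1) = 32.
  m_10 = 1*32 - 16 = 16, d_10 = (265 - 16^2)/1 = 9/1 = 9: (m_10, d_10) = (m_1, d_1) = (16, 9), so from here the quotients repeat a_1, ..., a_9; the period length is 9.
Hence the expansion of sqrt(265) is a_0 = 16 followed by the repeating block 3, 1, 1, 2, 2, 1, 1, 3, 32 (period 9).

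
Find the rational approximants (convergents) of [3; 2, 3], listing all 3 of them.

3/1, 7/2, 24/7

Using the convergent recurrence p_i = a_i*p_{i-1} + p_{i-2}, q_i = a_i*q_{i-1} + q_{i-2} with p_{-2}=0, p_{-1}=1, q_{-2}=1, q_{-1}=0:
  i=0: a_0=3, p_0 = 3*1 + 0 = 3, q_0 = 3*0 + 1 = 1.
  i=1: a_1=2, p_1 = 2*3 + 1 = 7, q_1 = 2*1 + 0 = 2.
  i=2: a_2=3, p_2 = 3*7 + 3 = 24, q_2 = 3*2 + 1 = 7.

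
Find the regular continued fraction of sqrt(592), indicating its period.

Write x_i = (sqrt(592) + m_i)/d_i with (m_0, d_0) = (0, 1). a_0 = floor(sqrt(592)) = 24, since 24^2 = 576 <= 592 < 625 = 25^2.
Iterate m_{i+1} = d_i*a_i - m_i, d_{i+1} = (592 - m_{i+1}^2)/d_i, a_{i+1} = floor((a_0 + m_{i+1})/d_{i+1}):
  m_1 = 1*24 - 0 = 24, d_1 = (592 - 24^2)/1 = 16/1 = 16, a_1 = floor((24 + 24)/16) = 3.
  m_2 = 16*3 - 24 = 24, d_2 = (592 - 24^2)/16 = 16/16 = 1, a_2 = floor((24 + 24)/1) = 48.
  m_3 = 1*48 - 24 = 24, d_3 = (592 - 24^2)/1 = 16/1 = 16: (m_3, d_3) = (m_1, d_1) = (24, 16), so from here the quotients repeat a_1, a_2; the period length is 2.
Hence the expansion of sqrt(592) is a_0 = 24 followed by the repeating block 3, 48 (period 2).

[24; (3, 48)]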